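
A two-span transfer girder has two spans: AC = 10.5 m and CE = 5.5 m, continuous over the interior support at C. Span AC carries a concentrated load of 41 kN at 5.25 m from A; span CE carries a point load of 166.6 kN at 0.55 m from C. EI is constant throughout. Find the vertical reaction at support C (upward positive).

R_C = 192.6 kN

Release continuity at C by inserting a hinge; the redundant is the internal moment M_C. The primary structure is two simply-supported spans AC and CE.
Discontinuity in slope at C on the released structure — sum the simple-span end rotations:
  span AC: point load 41 at a = 5.25: Pab(L + a)/(6LEI) = 282.5/EI
  span CE: point load 166.6 at a = 0.55: Pab(L + b)/(6LEI) = 143.6/EI
  relative rotation θ_0 = (282.5 + 143.6)/EI = 426.1/EI
A unit hogging moment at C produces rotation L₁/(3EI) + L₂/(3EI) = 5.333/EI.
Compatibility: M_C·(L₁+L₂)/(3EI) = θ_0, giving M_C = 79.9 kN·m (hogging).
Span AC, ΣM about A with M_C applied at C: R_C^{AC}·10.5 = 215.2 + 79.9, so R_C^{AC} = 28.11 kN and R_A = 41 − 28.11 = 12.89 kN.
Span CE, ΣM about E: R_C^{CE}·5.5 = 824.7 + 79.9, so R_C^{CE} = 164.5 kN and R_E = 166.6 − 164.5 = 2.132 kN.
R_C = 28.11 + 164.5 = 192.6 kN.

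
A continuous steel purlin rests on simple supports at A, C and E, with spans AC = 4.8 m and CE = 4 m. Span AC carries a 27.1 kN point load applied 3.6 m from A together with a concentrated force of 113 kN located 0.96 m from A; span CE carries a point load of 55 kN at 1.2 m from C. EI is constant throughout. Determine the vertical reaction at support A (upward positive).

R_A = 85.11 kN

Insert a hinge at C; M_C is the redundant, and each span becomes simply supported.
Rotations at C on the released spans (each span's end-slope, ×1/EI):
  span AC: point load 27.1 at a = 3.6: Pab(L + a)/(6LEI) = 34.15/EI
  span AC: point load 113 at a = 0.96: Pab(L + a)/(6LEI) = 83.31/EI
  span CE: point load 55 at a = 1.2: Pab(L + b)/(6LEI) = 52.36/EI
  relative rotation θ_0 = (117.5 + 52.36)/EI = 169.8/EI
A unit hogging moment at C produces rotation L₁/(3EI) + L₂/(3EI) = 2.933/EI.
Slope continuity at C: θ_0 = M_C·2.933/EI, so M_C = 169.8/2.933 = 57.89 kN·m (hogging).
Span AC, ΣM about A with M_C applied at C: R_C^{AC}·4.8 = 206 + 57.89, so R_C^{AC} = 54.99 kN and R_A = 140.1 − 54.99 = 85.11 kN.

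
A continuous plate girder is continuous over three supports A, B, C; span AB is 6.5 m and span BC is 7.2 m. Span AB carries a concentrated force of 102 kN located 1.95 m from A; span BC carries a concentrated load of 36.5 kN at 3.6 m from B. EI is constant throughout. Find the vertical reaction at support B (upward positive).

Release continuity at B by inserting a hinge; the redundant is the internal moment M_B. The primary structure is two simply-supported spans AB and BC.
Rotations at B on the released spans (each span's end-slope, ×1/EI):
  span AB: point load 102 at a = 1.95: Pab(L + a)/(6LEI) = 196.1/EI
  span BC: point load 36.5 at a = 3.6: Pab(L + b)/(6LEI) = 118.3/EI
  relative rotation θ_0 = (196.1 + 118.3)/EI = 314.3/EI
A unit hogging moment at B produces rotation L₁/(3EI) + L₂/(3EI) = 4.567/EI.
Compatibility: M_B·(L₁+L₂)/(3EI) = θ_0, giving M_B = 68.83 kN·m (hogging).
Span AB, ΣM about A with M_B applied at B: R_B^{AB}·6.5 = 198.9 + 68.83, so R_B^{AB} = 41.19 kN and R_A = 102 − 41.19 = 60.81 kN.
Span BC, ΣM about C: R_B^{BC}·7.2 = 131.4 + 68.83, so R_B^{BC} = 27.81 kN and R_C = 36.5 − 27.81 = 8.69 kN.
R_B = 41.19 + 27.81 = 69 kN.

R_B = 69 kN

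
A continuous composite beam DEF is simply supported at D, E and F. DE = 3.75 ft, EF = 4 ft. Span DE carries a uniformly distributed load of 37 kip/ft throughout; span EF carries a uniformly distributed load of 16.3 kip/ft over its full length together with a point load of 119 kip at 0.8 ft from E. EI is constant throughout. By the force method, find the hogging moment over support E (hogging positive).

M_E = 83.67 kip·ft

Release continuity at E by inserting a hinge; the redundant is the internal moment M_E. The primary structure is two simply-supported spans DE and EF.
End slopes at the hinge E, treating each span as simply supported:
  span DE: UDL 37: wL³/(24EI) = 81.3/EI
  span EF: UDL 16.3: wL³/(24EI) = 43.47/EI
  span EF: point load 119 at a = 0.8: Pab(L + b)/(6LEI) = 91.39/EI
  relative rotation θ_0 = (81.3 + 134.9)/EI = 216.2/EI
A unit hogging moment at E produces rotation L₁/(3EI) + L₂/(3EI) = 2.583/EI.
Compatibility: M_E·(L₁+L₂)/(3EI) = θ_0, giving M_E = 83.67 kip·ft (hogging).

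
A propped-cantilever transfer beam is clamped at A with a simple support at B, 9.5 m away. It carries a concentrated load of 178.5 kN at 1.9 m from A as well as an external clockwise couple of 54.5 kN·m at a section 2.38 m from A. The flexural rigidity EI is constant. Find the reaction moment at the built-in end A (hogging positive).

Release the roller at B. Primary structure: cantilever fixed at A.
Downward deflection at the released point B due to the loads:
  point load 178.5 at a = 1.9: Pa²(3L − a)/(6EI) = 2857/EI
  clockwise couple 54.5 at a = 2.38: M₀a(2L − a)/(2EI) = 1078/EI
  δ_0 = 3935/EI
Tip deflection under a unit load at B: L³/(3EI) = 285.8/EI.
Compatibility at B: δ_0 − R_B·δ_{BB} = 0, so R_B = 3935/285.8 = 13.77 kN.
Moment equilibrium about A: M_A = Σ(load moments about A) − R_B·L = 393.6 − 13.77×9.5 = 262.9 kN·m.

M_A = 262.9 kN·m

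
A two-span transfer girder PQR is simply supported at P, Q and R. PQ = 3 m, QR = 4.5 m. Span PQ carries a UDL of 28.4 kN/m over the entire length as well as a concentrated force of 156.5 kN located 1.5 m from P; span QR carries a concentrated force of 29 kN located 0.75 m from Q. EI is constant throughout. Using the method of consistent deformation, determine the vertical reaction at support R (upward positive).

Take M_Q as the redundant. Released structure: two simple spans PQ and QR with a hinge at Q.
Discontinuity in slope at Q on the released structure — sum the simple-span end rotations:
  span PQ: UDL 28.4: wL³/(24EI) = 31.95/EI
  span PQ: point load 156.5 at a = 1.5: Pab(L + a)/(6LEI) = 88.03/EI
  span QR: point load 29 at a = 0.75: Pab(L + b)/(6LEI) = 24.92/EI
  relative rotation θ_0 = (120 + 24.92)/EI = 144.9/EI
A unit hogging moment at Q produces rotation L₁/(3EI) + L₂/(3EI) = 2.5/EI.
Slope continuity at Q: θ_0 = M_Q·2.5/EI, so M_Q = 144.9/2.5 = 57.96 kN·m (hogging).
Span QR, ΣM about R: R_Q^{QR}·4.5 = 108.8 + 57.96, so R_Q^{QR} = 37.05 kN and R_R = 29 − 37.05 = -8.047 kN.

R_R = -8.047 kN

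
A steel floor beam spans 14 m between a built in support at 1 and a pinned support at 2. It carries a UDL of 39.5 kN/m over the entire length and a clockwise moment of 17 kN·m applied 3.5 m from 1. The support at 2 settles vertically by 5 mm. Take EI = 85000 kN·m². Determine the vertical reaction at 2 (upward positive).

Release the roller at 2. Primary structure: cantilever fixed at 1.
Primary-structure tip deflection at 2 by superposition:
  UDL 39.5: wL⁴/(8EI) = 189679/EI
  clockwise couple 17 at a = 3.5: M₀a(2L − a)/(2EI) = 728.9/EI
  δ_0 = 190408/EI
Flexibility coefficient — unit upward force at 2: δ_{22} = L³/(3EI) = 914.7/EI.
With EI = 85000 kN·m²: δ_0 = 2.2401 m and δ_{22} = 0.010761 m/kN.
Compatibility — the beam at 2 must follow the support down by 0.005 m: δ_0 − R_2·δ_{22} = 0.005, so R_2 = (2.2401 − 0.005)/0.010761 = 207.7 kN.

R_2 = 207.7 kN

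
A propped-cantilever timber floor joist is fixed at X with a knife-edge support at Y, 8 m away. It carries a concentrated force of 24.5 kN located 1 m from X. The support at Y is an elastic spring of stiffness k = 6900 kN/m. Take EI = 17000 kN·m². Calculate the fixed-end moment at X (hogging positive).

Remove the prop at Y; the released (primary) structure is a cantilever built in at X.
Downward deflection at the released point Y due to the loads:
  point load 24.5 at a = 1: Pa²(3L − a)/(6EI) = 93.92/EI
Tip deflection under a unit load at Y: L³/(3EI) = 170.7/EI.
With EI = 17000 kN·m²: δ_0 = 0.005525 m and δ_{YY} = 0.010039 m/kN.
Compatibility — the spring shortens by R_Y/k under the reaction it provides: δ_0 − R_Y·δ_{YY} = R_Y/k. With 1/k = 0.000145 m/kN, R_Y = δ_0 / (δ_{YY} + 1/k) = 0.005525 / (0.010039 + 0.000145) = 0.5425 kN.
Moment equilibrium about X: M_X = Σ(load moments about X) − R_Y·L = 24.5 − 0.5425×8 = 20.16 kN·m.

M_X = 20.16 kN·m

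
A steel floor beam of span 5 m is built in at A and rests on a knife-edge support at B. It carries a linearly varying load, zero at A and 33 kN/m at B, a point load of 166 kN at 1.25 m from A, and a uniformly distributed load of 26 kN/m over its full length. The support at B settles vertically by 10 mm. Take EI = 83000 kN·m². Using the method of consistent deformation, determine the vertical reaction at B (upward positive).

Remove the prop at B; the released (primary) structure is a cantilever built in at A.
Downward deflection at the released point B due to the loads:
  triangular load, peak 33 at the free end: 11w₀L⁴/(120EI) = 1891/EI
  point load 166 at a = 1.25: Pa²(3L − a)/(6EI) = 594.4/EI
  UDL 26: wL⁴/(8EI) = 2031/EI
  δ_0 = 4516/EI
Tip deflection under a unit load at B: L³/(3EI) = 41.67/EI.
With EI = 83000 kN·m²: δ_0 = 0.054413 m and δ_{BB} = 0.000502 m/kN.
Compatibility — the beam at B must follow the support down by 0.01 m: δ_0 − R_B·δ_{BB} = 0.01, so R_B = (0.054413 − 0.01)/0.000502 = 88.47 kN.

R_B = 88.47 kN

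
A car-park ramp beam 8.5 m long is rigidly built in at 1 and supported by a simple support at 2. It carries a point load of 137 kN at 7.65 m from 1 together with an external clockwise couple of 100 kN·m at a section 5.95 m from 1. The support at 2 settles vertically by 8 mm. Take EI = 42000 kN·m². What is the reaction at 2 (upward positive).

Choose R_2 as the redundant. The primary structure is the cantilever fixed at 1.
Downward deflection at the released point 2 due to the loads:
  point load 137 at a = 7.65: Pa²(3L − a)/(6EI) = 23852/EI
  clockwise couple 100 at a = 5.95: M₀a(2L − a)/(2EI) = 3287/EI
  δ_0 = 27140/EI
Flexibility coefficient — unit upward force at 2: δ_{22} = L³/(3EI) = 204.7/EI.
With EI = 42000 kN·m²: δ_0 = 0.64618 m and δ_{22} = 0.004874 m/kN.
Compatibility — the beam at 2 must follow the support down by 0.008 m: δ_0 − R_2·δ_{22} = 0.008, so R_2 = (0.64618 − 0.008)/0.004874 = 130.9 kN.

R_2 = 130.9 kN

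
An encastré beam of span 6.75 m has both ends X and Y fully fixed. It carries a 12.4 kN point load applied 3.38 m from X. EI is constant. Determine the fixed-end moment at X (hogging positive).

Take the two fixed-end moments M_X, M_Y as redundants; the released structure is the simple span XY.
On the primary (simply-supported) span, the end slopes from the loading are:
  at X: point load 12.4 at a = 3.38: Pab(L + b)/(6LEI) = 35.29/EI
  at Y: point load 12.4 at a = 3.38: Pab(L + a)/(6LEI) = 35.33/EI
  θ_X0 = 35.29/EI,  θ_Y0 = 35.33/EI
Flexibility coefficients: a unit moment at one end gives L/(3EI) there and L/(6EI) at the far end, so f₁₁ = f₂₂ = 2.25/EI and f₁₂ = f₂₁ = 1.125/EI.
Compatibility — zero rotation at each built-in end:
  2.25 M_X + 1.125 M_Y = 35.29
  1.125 M_X + 2.25 M_Y = 35.33
Solving the pair gives M_X = 10.45 kN·m and M_Y = 10.48 kN·m (hogging).

M_X = 10.45 kN·m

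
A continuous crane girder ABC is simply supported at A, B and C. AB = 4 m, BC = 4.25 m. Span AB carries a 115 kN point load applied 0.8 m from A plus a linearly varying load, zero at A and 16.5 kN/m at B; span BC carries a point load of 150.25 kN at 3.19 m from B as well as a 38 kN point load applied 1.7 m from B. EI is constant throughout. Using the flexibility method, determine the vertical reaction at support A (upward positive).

R_A = 81.9 kN

Insert a hinge at B; M_B is the redundant, and each span becomes simply supported.
Rotations at B on the released spans (each span's end-slope, ×1/EI):
  span AB: point load 115 at a = 0.8: Pab(L + a)/(6LEI) = 58.88/EI
  span AB: triangular load, peak 16.5: w₀L³/(45EI) = 23.47/EI
  span BC: point load 150.25 at a = 3.19: Pab(L + b)/(6LEI) = 105.8/EI
  span BC: point load 38 at a = 1.7: Pab(L + b)/(6LEI) = 43.93/EI
  relative rotation θ_0 = (82.35 + 149.7)/EI = 232.1/EI
A unit hogging moment at B produces rotation L₁/(3EI) + L₂/(3EI) = 2.75/EI.
Compatibility: M_B·(L₁+L₂)/(3EI) = θ_0, giving M_B = 84.39 kN·m (hogging).
Span AB, ΣM about A with M_B applied at B: R_B^{AB}·4 = 180 + 84.39, so R_B^{AB} = 66.1 kN and R_A = 148 − 66.1 = 81.9 kN.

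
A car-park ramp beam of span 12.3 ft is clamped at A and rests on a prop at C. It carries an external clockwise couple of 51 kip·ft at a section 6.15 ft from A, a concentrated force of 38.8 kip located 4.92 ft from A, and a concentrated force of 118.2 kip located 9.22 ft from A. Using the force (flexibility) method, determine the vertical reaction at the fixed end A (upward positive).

Release the roller at C. Primary structure: cantilever fixed at A.
Free-end deflection of the primary structure under the applied loading (downward +):
  clockwise couple 51 at a = 6.15: M₀a(2L − a)/(2EI) = 2893/EI
  point load 38.8 at a = 4.92: Pa²(3L − a)/(6EI) = 5006/EI
  point load 118.2 at a = 9.22: Pa²(3L − a)/(6EI) = 46355/EI
  δ_0 = 54254/EI
Flexibility coefficient — unit upward force at C: δ_{CC} = L³/(3EI) = 620.3/EI.
Compatibility at C: δ_0 − R_C·δ_{CC} = 0, so R_C = 54254/620.3 = 87.47 kip.
Vertical equilibrium: R_A = ΣP − R_C = 157 − 87.47 = 69.53 kip.

R_A = 69.53 kip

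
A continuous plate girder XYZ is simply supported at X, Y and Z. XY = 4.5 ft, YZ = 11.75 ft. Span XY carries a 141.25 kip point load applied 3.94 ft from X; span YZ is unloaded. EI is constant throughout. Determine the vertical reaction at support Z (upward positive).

R_Z = -1.531 kip

Take M_Y as the redundant. Released structure: two simple spans XY and YZ with a hinge at Y.
Rotations at Y on the released spans (each span's end-slope, ×1/EI):
  span XY: point load 141.25 at a = 3.94: Pab(L + a)/(6LEI) = 97.42/EI
  relative rotation θ_0 = (97.42 + 0)/EI = 97.42/EI
A unit hogging moment at Y produces rotation L₁/(3EI) + L₂/(3EI) = 5.417/EI.
Compatibility: M_Y·(L₁+L₂)/(3EI) = θ_0, giving M_Y = 17.99 kip·ft (hogging).
Span YZ, ΣM about Z: R_Y^{YZ}·11.75 = 0 + 17.99, so R_Y^{YZ} = 1.531 kip and R_Z = 0 − 1.531 = -1.531 kip.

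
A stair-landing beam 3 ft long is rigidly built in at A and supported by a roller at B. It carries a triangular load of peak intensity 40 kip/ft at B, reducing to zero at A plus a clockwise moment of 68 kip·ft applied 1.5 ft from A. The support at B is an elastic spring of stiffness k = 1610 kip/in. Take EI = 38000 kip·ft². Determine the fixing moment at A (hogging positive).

M_A = 43.98 kip·ft

Remove the prop at B; the released (primary) structure is a cantilever built in at A.
Primary-structure tip deflection at B by superposition:
  triangular load, peak 40 at the free end: 11w₀L⁴/(120EI) = 297/EI
  clockwise couple 68 at a = 1.5: M₀a(2L − a)/(2EI) = 229.5/EI
  δ_0 = 526.5/EI
Flexibility coefficient — unit upward force at B: δ_{BB} = L³/(3EI) = 9/EI.
With EI = 38000 kip·ft²: δ_0 = 0.013855 ft and δ_{BB} = 0.000237 ft/kip.
Compatibility — the spring shortens by R_B/k under the reaction it provides: δ_0 − R_B·δ_{BB} = R_B/k. With 1/k = 1/(1610×12) ft/kip = 0.000052 ft/kip, R_B = δ_0 / (δ_{BB} + 1/k) = 0.013855 / (0.000237 + 0.000052) = 48.01 kip.
Moment equilibrium about A: M_A = Σ(load moments about A) − R_B·L = 188 − 48.01×3 = 43.98 kip·ft.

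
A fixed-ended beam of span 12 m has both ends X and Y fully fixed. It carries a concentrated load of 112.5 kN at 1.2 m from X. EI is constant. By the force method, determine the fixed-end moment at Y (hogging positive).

M_Y = 12.15 kN·m

Take the two fixed-end moments M_X, M_Y as redundants; the released structure is the simple span XY.
On the primary (simply-supported) span, the end slopes from the loading are:
  at X: point load 112.5 at a = 1.2: Pab(L + b)/(6LEI) = 461.7/EI
  at Y: point load 112.5 at a = 1.2: Pab(L + a)/(6LEI) = 267.3/EI
  θ_X0 = 461.7/EI,  θ_Y0 = 267.3/EI
Flexibility coefficients: a unit moment at one end gives L/(3EI) there and L/(6EI) at the far end, so f₁₁ = f₂₂ = 4/EI and f₁₂ = f₂₁ = 2/EI.
Compatibility — zero rotation at each built-in end:
  4 M_X + 2 M_Y = 461.7
  2 M_X + 4 M_Y = 267.3
Solving the pair gives M_X = 109.3 kN·m and M_Y = 12.15 kN·m (hogging).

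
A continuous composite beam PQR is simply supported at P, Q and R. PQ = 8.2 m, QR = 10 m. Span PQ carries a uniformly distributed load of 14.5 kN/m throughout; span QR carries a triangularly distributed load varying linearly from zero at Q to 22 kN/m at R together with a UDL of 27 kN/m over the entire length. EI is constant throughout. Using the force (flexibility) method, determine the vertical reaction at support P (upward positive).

R_P = 21.54 kN

Take M_Q as the redundant. Released structure: two simple spans PQ and QR with a hinge at Q.
Rotations at Q on the released spans (each span's end-slope, ×1/EI):
  span PQ: UDL 14.5: wL³/(24EI) = 333.1/EI
  span QR: triangular load, peak 22: 7w₀L³/(360EI) = 427.8/EI
  span QR: UDL 27: wL³/(24EI) = 1125/EI
  relative rotation θ_0 = (333.1 + 1553)/EI = 1886/EI
A unit hogging moment at Q produces rotation L₁/(3EI) + L₂/(3EI) = 6.067/EI.
Compatibility: M_Q·(L₁+L₂)/(3EI) = θ_0, giving M_Q = 310.9 kN·m (hogging).
Span PQ, ΣM about P with M_Q applied at Q: R_Q^{PQ}·8.2 = 487.5 + 310.9, so R_Q^{PQ} = 97.36 kN and R_P = 118.9 − 97.36 = 21.54 kN.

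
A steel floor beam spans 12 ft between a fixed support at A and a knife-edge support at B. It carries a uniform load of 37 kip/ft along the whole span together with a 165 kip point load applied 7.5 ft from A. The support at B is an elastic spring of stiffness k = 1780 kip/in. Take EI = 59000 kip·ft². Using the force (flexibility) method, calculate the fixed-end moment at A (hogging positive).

M_A = 999 kip·ft

Choose R_B as the redundant. The primary structure is the cantilever fixed at A.
Primary-structure tip deflection at B by superposition:
  UDL 37: wL⁴/(8EI) = 95904/EI
  point load 165 at a = 7.5: Pa²(3L − a)/(6EI) = 44086/EI
  δ_0 = 139990/EI
Tip deflection under a unit load at B: L³/(3EI) = 576/EI.
With EI = 59000 kip·ft²: δ_0 = 2.3727 ft and δ_{BB} = 0.009763 ft/kip.
Compatibility — the spring shortens by R_B/k under the reaction it provides: δ_0 − R_B·δ_{BB} = R_B/k. With 1/k = 1/(1780×12) ft/kip = 0.000047 ft/kip, R_B = δ_0 / (δ_{BB} + 1/k) = 2.3727 / (0.009763 + 0.000047) = 241.9 kip.
Moment equilibrium about A: M_A = Σ(load moments about A) − R_B·L = 3902 − 241.9×12 = 999 kip·ft.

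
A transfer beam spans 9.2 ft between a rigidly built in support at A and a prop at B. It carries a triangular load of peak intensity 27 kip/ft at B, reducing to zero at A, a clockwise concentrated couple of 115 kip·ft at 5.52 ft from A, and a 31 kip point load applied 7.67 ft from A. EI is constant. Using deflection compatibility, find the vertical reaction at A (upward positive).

Release the roller at B. Primary structure: cantilever fixed at A.
Downward deflection at the released point B due to the loads:
  triangular load, peak 27 at the free end: 11w₀L⁴/(120EI) = 17731/EI
  clockwise couple 115 at a = 5.52: M₀a(2L − a)/(2EI) = 4088/EI
  point load 31 at a = 7.67: Pa²(3L − a)/(6EI) = 6058/EI
  δ_0 = 27877/EI
Flexibility coefficient — unit upward force at B: δ_{BB} = L³/(3EI) = 259.6/EI.
The prop prevents deflection at B: R_B = δ_0/δ_{BB} = 27877/259.6 = 107.4 kip.
Vertical equilibrium: R_A = ΣP − R_B = 155.2 − 107.4 = 47.8 kip.

R_A = 47.8 kip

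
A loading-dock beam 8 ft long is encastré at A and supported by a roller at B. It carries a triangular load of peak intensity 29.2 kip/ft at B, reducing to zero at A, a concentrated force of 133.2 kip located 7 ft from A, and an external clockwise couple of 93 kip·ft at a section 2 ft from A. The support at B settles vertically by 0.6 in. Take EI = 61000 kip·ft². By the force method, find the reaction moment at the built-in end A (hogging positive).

Take the reaction at B as the redundant and release it; the primary structure is a cantilever fixed at A.
Deflection at B on the released cantilever, summing each load's contribution:
  triangular load, peak 29.2 at the free end: 11w₀L⁴/(120EI) = 10964/EI
  point load 133.2 at a = 7: Pa²(3L − a)/(6EI) = 18493/EI
  clockwise couple 93 at a = 2: M₀a(2L − a)/(2EI) = 1302/EI
  δ_0 = 30758/EI
Tip deflection under a unit load at B: L³/(3EI) = 170.7/EI.
With EI = 61000 kip·ft²: δ_0 = 0.50423 ft and δ_{BB} = 0.002798 ft/kip.
Compatibility — the beam at B must follow the support down by 0.05 ft: δ_0 − R_B·δ_{BB} = 0.05, so R_B = (0.50423 − 0.05)/0.002798 = 162.4 kip.
Moment equilibrium about A: M_A = Σ(load moments about A) − R_B·L = 1648 − 162.4×8 = 349.5 kip·ft.

M_A = 349.5 kip·ft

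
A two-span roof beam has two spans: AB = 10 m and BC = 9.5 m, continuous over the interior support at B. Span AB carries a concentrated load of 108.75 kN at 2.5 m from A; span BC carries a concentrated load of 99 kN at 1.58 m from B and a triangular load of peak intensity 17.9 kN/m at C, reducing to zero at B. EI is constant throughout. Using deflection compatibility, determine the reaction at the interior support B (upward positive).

R_B = 172.9 kN

Release continuity at B by inserting a hinge; the redundant is the internal moment M_B. The primary structure is two simply-supported spans AB and BC.
Discontinuity in slope at B on the released structure — sum the simple-span end rotations:
  span AB: point load 108.75 at a = 2.5: Pab(L + a)/(6LEI) = 424.8/EI
  span BC: point load 99 at a = 1.58: Pab(L + b)/(6LEI) = 378.6/EI
  span BC: triangular load, peak 17.9: 7w₀L³/(360EI) = 298.4/EI
  relative rotation θ_0 = (424.8 + 677)/EI = 1102/EI
A unit hogging moment at B produces rotation L₁/(3EI) + L₂/(3EI) = 6.5/EI.
Slope continuity at B: θ_0 = M_B·6.5/EI, so M_B = 1102/6.5 = 169.5 kN·m (hogging).
Span AB, ΣM about A with M_B applied at B: R_B^{AB}·10 = 271.9 + 169.5, so R_B^{AB} = 44.14 kN and R_A = 108.8 − 44.14 = 64.61 kN.
Span BC, ΣM about C: R_B^{BC}·9.5 = 1053 + 169.5, so R_B^{BC} = 128.7 kN and R_C = 184 − 128.7 = 55.31 kN.
R_B = 44.14 + 128.7 = 172.9 kN.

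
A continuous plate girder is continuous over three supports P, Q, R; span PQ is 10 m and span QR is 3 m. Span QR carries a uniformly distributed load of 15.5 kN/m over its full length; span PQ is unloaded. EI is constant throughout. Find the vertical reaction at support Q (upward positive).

R_Q = 24.99 kN

Insert a hinge at Q; M_Q is the redundant, and each span becomes simply supported.
End slopes at the hinge Q, treating each span as simply supported:
  span QR: UDL 15.5: wL³/(24EI) = 17.44/EI
  relative rotation θ_0 = (0 + 17.44)/EI = 17.44/EI
A unit hogging moment at Q produces rotation L₁/(3EI) + L₂/(3EI) = 4.333/EI.
Compatibility: M_Q·(L₁+L₂)/(3EI) = θ_0, giving M_Q = 4.024 kN·m (hogging).
Span PQ, ΣM about P with M_Q applied at Q: R_Q^{PQ}·10 = 0 + 4.024, so R_Q^{PQ} = 0.4024 kN and R_P = 0 − 0.4024 = -0.4024 kN.
Span QR, ΣM about R: R_Q^{QR}·3 = 69.75 + 4.024, so R_Q^{QR} = 24.59 kN and R_R = 46.5 − 24.59 = 21.91 kN.
R_Q = 0.4024 + 24.59 = 24.99 kN.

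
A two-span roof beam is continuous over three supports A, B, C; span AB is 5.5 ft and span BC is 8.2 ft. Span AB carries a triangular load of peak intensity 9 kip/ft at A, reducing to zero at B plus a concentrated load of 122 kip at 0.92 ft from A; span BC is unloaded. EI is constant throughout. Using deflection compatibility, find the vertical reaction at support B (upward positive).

R_B = 37.25 kip

Take M_B as the redundant. Released structure: two simple spans AB and BC with a hinge at B.
End slopes at the hinge B, treating each span as simply supported:
  span AB: triangular load, peak 9: 7w₀L³/(360EI) = 29.12/EI
  span AB: point load 122 at a = 0.92: Pab(L + a)/(6LEI) = 100/EI
  relative rotation θ_0 = (129.1 + 0)/EI = 129.1/EI
A unit hogging moment at B produces rotation L₁/(3EI) + L₂/(3EI) = 4.567/EI.
Slope continuity at B: θ_0 = M_B·4.567/EI, so M_B = 129.1/4.567 = 28.28 kip·ft (hogging).
Span AB, ΣM about A with M_B applied at B: R_B^{AB}·5.5 = 157.6 + 28.28, so R_B^{AB} = 33.8 kip and R_A = 146.8 − 33.8 = 113 kip.
Span BC, ΣM about C: R_B^{BC}·8.2 = 0 + 28.28, so R_B^{BC} = 3.448 kip and R_C = 0 − 3.448 = -3.448 kip.
R_B = 33.8 + 3.448 = 37.25 kip.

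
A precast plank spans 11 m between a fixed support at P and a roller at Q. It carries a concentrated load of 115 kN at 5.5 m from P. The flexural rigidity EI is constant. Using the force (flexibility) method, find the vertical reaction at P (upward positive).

R_P = 79.06 kN

Choose R_Q as the redundant. The primary structure is the cantilever fixed at P.
Primary-structure tip deflection at Q by superposition:
  point load 115 at a = 5.5: Pa²(3L − a)/(6EI) = 15944/EI
Tip deflection under a unit load at Q: L³/(3EI) = 443.7/EI.
Compatibility at Q: δ_0 − R_Q·δ_{QQ} = 0, so R_Q = 15944/443.7 = 35.94 kN.
Vertical equilibrium: R_P = ΣP − R_Q = 115 − 35.94 = 79.06 kN.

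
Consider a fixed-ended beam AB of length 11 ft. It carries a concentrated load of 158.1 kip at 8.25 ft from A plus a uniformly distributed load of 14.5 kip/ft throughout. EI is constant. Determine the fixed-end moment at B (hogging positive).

M_B = 390.8 kip·ft

Release both end moments; the primary structure is a simply-supported span AB with redundants M_A and M_B.
End rotations of the released simple span under the applied load (×1/EI):
  at A: point load 158.1 at a = 8.25: Pab(L + b)/(6LEI) = 747.3/EI
  at B: point load 158.1 at a = 8.25: Pab(L + a)/(6LEI) = 1046/EI
  at A: UDL 14.5: wL³/(24EI) = 804.1/EI
  at B: UDL 14.5: wL³/(24EI) = 804.1/EI
  θ_A0 = 1551/EI,  θ_B0 = 1850/EI
Flexibility coefficients: a unit moment at one end gives L/(3EI) there and L/(6EI) at the far end, so f₁₁ = f₂₂ = 3.667/EI and f₁₂ = f₂₁ = 1.833/EI.
Compatibility — zero rotation at each built-in end:
  3.667 M_A + 1.833 M_B = 1551
  1.833 M_A + 3.667 M_B = 1850
Solving the pair gives M_A = 227.7 kip·ft and M_B = 390.8 kip·ft (hogging).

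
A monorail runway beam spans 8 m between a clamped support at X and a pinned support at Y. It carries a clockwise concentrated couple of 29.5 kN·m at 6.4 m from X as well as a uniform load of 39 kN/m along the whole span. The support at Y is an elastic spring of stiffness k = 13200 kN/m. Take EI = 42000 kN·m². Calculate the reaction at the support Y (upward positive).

R_Y = 120.1 kN

Choose R_Y as the redundant. The primary structure is the cantilever fixed at X.
Downward deflection at the released point Y due to the loads:
  clockwise couple 29.5 at a = 6.4: M₀a(2L − a)/(2EI) = 906.2/EI
  UDL 39: wL⁴/(8EI) = 19968/EI
  δ_0 = 20874/EI
Flexibility coefficient — unit upward force at Y: δ_{YY} = L³/(3EI) = 170.7/EI.
With EI = 42000 kN·m²: δ_0 = 0.49701 m and δ_{YY} = 0.004063 m/kN.
Compatibility — the spring shortens by R_Y/k under the reaction it provides: δ_0 − R_Y·δ_{YY} = R_Y/k. With 1/k = 0.000076 m/kN, R_Y = δ_0 / (δ_{YY} + 1/k) = 0.49701 / (0.004063 + 0.000076) = 120.1 kN.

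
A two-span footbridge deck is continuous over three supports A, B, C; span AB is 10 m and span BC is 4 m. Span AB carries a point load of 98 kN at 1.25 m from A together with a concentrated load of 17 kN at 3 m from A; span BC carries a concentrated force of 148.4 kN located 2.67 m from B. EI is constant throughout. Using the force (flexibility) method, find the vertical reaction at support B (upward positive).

Insert a hinge at B; M_B is the redundant, and each span becomes simply supported.
Discontinuity in slope at B on the released structure — sum the simple-span end rotations:
  span AB: point load 98 at a = 1.25: Pab(L + a)/(6LEI) = 201/EI
  span AB: point load 17 at a = 3: Pab(L + a)/(6LEI) = 77.35/EI
  span BC: point load 148.4 at a = 2.67: Pab(L + b)/(6LEI) = 117/EI
  relative rotation θ_0 = (278.3 + 117)/EI = 395.4/EI
A unit hogging moment at B produces rotation L₁/(3EI) + L₂/(3EI) = 4.667/EI.
Compatibility: M_B·(L₁+L₂)/(3EI) = θ_0, giving M_B = 84.72 kN·m (hogging).
Span AB, ΣM about A with M_B applied at B: R_B^{AB}·10 = 173.5 + 84.72, so R_B^{AB} = 25.82 kN and R_A = 115 − 25.82 = 89.18 kN.
Span BC, ΣM about C: R_B^{BC}·4 = 197.4 + 84.72, so R_B^{BC} = 70.52 kN and R_C = 148.4 − 70.52 = 77.88 kN.
R_B = 25.82 + 70.52 = 96.35 kN.

R_B = 96.35 kN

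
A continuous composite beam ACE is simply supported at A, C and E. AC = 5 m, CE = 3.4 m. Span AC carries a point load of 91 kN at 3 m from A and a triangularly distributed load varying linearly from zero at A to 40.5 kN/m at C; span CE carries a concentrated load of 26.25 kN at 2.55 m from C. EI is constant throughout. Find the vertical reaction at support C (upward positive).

R_C = 176.3 kN

Insert a hinge at C; M_C is the redundant, and each span becomes simply supported.
End slopes at the hinge C, treating each span as simply supported:
  span AC: point load 91 at a = 3: Pab(L + a)/(6LEI) = 145.6/EI
  span AC: triangular load, peak 40.5: w₀L³/(45EI) = 112.5/EI
  span CE: point load 26.25 at a = 2.55: Pab(L + b)/(6LEI) = 11.85/EI
  relative rotation θ_0 = (258.1 + 11.85)/EI = 270/EI
A unit hogging moment at C produces rotation L₁/(3EI) + L₂/(3EI) = 2.8/EI.
Slope continuity at C: θ_0 = M_C·2.8/EI, so M_C = 270/2.8 = 96.41 kN·m (hogging).
Span AC, ΣM about A with M_C applied at C: R_C^{AC}·5 = 610.5 + 96.41, so R_C^{AC} = 141.4 kN and R_A = 192.2 − 141.4 = 50.87 kN.
Span CE, ΣM about E: R_C^{CE}·3.4 = 22.31 + 96.41, so R_C^{CE} = 34.92 kN and R_E = 26.25 − 34.92 = -8.669 kN.
R_C = 141.4 + 34.92 = 176.3 kN.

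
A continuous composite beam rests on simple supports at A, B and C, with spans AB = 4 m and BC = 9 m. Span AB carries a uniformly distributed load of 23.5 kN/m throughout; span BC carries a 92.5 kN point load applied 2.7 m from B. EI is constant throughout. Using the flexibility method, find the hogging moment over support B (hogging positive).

M_B = 117.3 kN·m

Take M_B as the redundant. Released structure: two simple spans AB and BC with a hinge at B.
Discontinuity in slope at B on the released structure — sum the simple-span end rotations:
  span AB: UDL 23.5: wL³/(24EI) = 62.67/EI
  span BC: point load 92.5 at a = 2.7: Pab(L + b)/(6LEI) = 445.8/EI
  relative rotation θ_0 = (62.67 + 445.8)/EI = 508.5/EI
A unit hogging moment at B produces rotation L₁/(3EI) + L₂/(3EI) = 4.333/EI.
Slope continuity at B: θ_0 = M_B·4.333/EI, so M_B = 508.5/4.333 = 117.3 kN·m (hogging).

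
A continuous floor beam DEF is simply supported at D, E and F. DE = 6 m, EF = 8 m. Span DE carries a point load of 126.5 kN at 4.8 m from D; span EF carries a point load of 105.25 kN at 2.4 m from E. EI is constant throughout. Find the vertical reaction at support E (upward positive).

R_E = 213.6 kN

Take M_E as the redundant. Released structure: two simple spans DE and EF with a hinge at E.
End slopes at the hinge E, treating each span as simply supported:
  span DE: point load 126.5 at a = 4.8: Pab(L + a)/(6LEI) = 218.6/EI
  span EF: point load 105.25 at a = 2.4: Pab(L + b)/(6LEI) = 400.8/EI
  relative rotation θ_0 = (218.6 + 400.8)/EI = 619.4/EI
A unit hogging moment at E produces rotation L₁/(3EI) + L₂/(3EI) = 4.667/EI.
Compatibility: M_E·(L₁+L₂)/(3EI) = θ_0, giving M_E = 132.7 kN·m (hogging).
Span DE, ΣM about D with M_E applied at E: R_E^{DE}·6 = 607.2 + 132.7, so R_E^{DE} = 123.3 kN and R_D = 126.5 − 123.3 = 3.179 kN.
Span EF, ΣM about F: R_E^{EF}·8 = 589.4 + 132.7, so R_E^{EF} = 90.27 kN and R_F = 105.2 − 90.27 = 14.98 kN.
R_E = 123.3 + 90.27 = 213.6 kN.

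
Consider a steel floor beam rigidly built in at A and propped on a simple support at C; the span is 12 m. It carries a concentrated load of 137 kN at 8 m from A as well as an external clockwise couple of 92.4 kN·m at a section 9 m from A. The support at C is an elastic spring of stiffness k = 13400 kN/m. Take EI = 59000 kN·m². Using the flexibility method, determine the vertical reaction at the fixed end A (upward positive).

R_A = 55.76 kN

Choose R_C as the redundant. The primary structure is the cantilever fixed at A.
Deflection at C on the released cantilever, summing each load's contribution:
  point load 137 at a = 8: Pa²(3L − a)/(6EI) = 40917/EI
  clockwise couple 92.4 at a = 9: M₀a(2L − a)/(2EI) = 6237/EI
  δ_0 = 47154/EI
Tip deflection under a unit load at C: L³/(3EI) = 576/EI.
With EI = 59000 kN·m²: δ_0 = 0.79923 m and δ_{CC} = 0.009763 m/kN.
Compatibility — the spring shortens by R_C/k under the reaction it provides: δ_0 − R_C·δ_{CC} = R_C/k. With 1/k = 0.000075 m/kN, R_C = δ_0 / (δ_{CC} + 1/k) = 0.79923 / (0.009763 + 0.000075) = 81.24 kN.
Vertical equilibrium: R_A = ΣP − R_C = 137 − 81.24 = 55.76 kN.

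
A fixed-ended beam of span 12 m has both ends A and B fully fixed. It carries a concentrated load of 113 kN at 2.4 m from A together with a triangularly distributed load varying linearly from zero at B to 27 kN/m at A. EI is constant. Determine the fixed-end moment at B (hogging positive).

Release both end moments; the primary structure is a simply-supported span AB with redundants M_A and M_B.
Simple-span end rotations at A and B under the given loads:
  at A: point load 113 at a = 2.4: Pab(L + b)/(6LEI) = 781.1/EI
  at B: point load 113 at a = 2.4: Pab(L + a)/(6LEI) = 520.7/EI
  at A: triangular load, peak 27: w₀L³/(45EI) = 1037/EI
  at B: triangular load, peak 27: 7w₀L³/(360EI) = 907.2/EI
  θ_A0 = 1818/EI,  θ_B0 = 1428/EI
Flexibility coefficients: a unit moment at one end gives L/(3EI) there and L/(6EI) at the far end, so f₁₁ = f₂₂ = 4/EI and f₁₂ = f₂₁ = 2/EI.
Compatibility — zero rotation at each built-in end:
  4 M_A + 2 M_B = 1818
  2 M_A + 4 M_B = 1428
Solving the pair gives M_A = 368 kN·m and M_B = 173 kN·m (hogging).

M_B = 173 kN·m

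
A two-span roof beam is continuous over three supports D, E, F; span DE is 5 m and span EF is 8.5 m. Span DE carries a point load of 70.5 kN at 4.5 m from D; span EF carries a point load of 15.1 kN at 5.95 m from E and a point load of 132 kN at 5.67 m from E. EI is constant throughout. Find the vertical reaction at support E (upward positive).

Take M_E as the redundant. Released structure: two simple spans DE and EF with a hinge at E.
Rotations at E on the released spans (each span's end-slope, ×1/EI):
  span DE: point load 70.5 at a = 4.5: Pab(L + a)/(6LEI) = 50.23/EI
  span EF: point load 15.1 at a = 5.95: Pab(L + b)/(6LEI) = 49.64/EI
  span EF: point load 132 at a = 5.67: Pab(L + b)/(6LEI) = 470.5/EI
  relative rotation θ_0 = (50.23 + 520.2)/EI = 570.4/EI
A unit hogging moment at E produces rotation L₁/(3EI) + L₂/(3EI) = 4.5/EI.
Slope continuity at E: θ_0 = M_E·4.5/EI, so M_E = 570.4/4.5 = 126.8 kN·m (hogging).
Span DE, ΣM about D with M_E applied at E: R_E^{DE}·5 = 317.2 + 126.8, so R_E^{DE} = 88.8 kN and R_D = 70.5 − 88.8 = -18.3 kN.
Span EF, ΣM about F: R_E^{EF}·8.5 = 412.1 + 126.8, so R_E^{EF} = 63.39 kN and R_F = 147.1 − 63.39 = 83.71 kN.
R_E = 88.8 + 63.39 = 152.2 kN.

R_E = 152.2 kN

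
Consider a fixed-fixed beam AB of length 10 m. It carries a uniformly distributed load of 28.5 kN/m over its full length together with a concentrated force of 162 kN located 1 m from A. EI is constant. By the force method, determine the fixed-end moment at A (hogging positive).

Take the two fixed-end moments M_A, M_B as redundants; the released structure is the simple span AB.
On the primary (simply-supported) span, the end slopes from the loading are:
  at A: UDL 28.5: wL³/(24EI) = 1188/EI
  at B: UDL 28.5: wL³/(24EI) = 1188/EI
  at A: point load 162 at a = 1: Pab(L + b)/(6LEI) = 461.7/EI
  at B: point load 162 at a = 1: Pab(L + a)/(6LEI) = 267.3/EI
  θ_A0 = 1649/EI,  θ_B0 = 1455/EI
Flexibility coefficients: a unit moment at one end gives L/(3EI) there and L/(6EI) at the far end, so f₁₁ = f₂₂ = 3.333/EI and f₁₂ = f₂₁ = 1.667/EI.
Compatibility — zero rotation at each built-in end:
  3.333 M_A + 1.667 M_B = 1649
  1.667 M_A + 3.333 M_B = 1455
Solving the pair gives M_A = 368.7 kN·m and M_B = 252.1 kN·m (hogging).

M_A = 368.7 kN·m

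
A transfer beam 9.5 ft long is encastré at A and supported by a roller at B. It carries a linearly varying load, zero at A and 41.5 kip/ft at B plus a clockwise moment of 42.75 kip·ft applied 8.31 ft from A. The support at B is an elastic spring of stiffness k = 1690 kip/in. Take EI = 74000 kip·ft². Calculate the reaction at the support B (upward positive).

Remove the prop at B; the released (primary) structure is a cantilever built in at A.
Deflection at B on the released cantilever, summing each load's contribution:
  triangular load, peak 41.5 at the free end: 11w₀L⁴/(120EI) = 30985/EI
  clockwise couple 42.75 at a = 8.31: M₀a(2L − a)/(2EI) = 1899/EI
  δ_0 = 32884/EI
Tip deflection under a unit load at B: L³/(3EI) = 285.8/EI.
With EI = 74000 kip·ft²: δ_0 = 0.44438 ft and δ_{BB} = 0.003862 ft/kip.
Compatibility — the spring shortens by R_B/k under the reaction it provides: δ_0 − R_B·δ_{BB} = R_B/k. With 1/k = 1/(1690×12) ft/kip = 0.000049 ft/kip, R_B = δ_0 / (δ_{BB} + 1/k) = 0.44438 / (0.003862 + 0.000049) = 113.6 kip.

R_B = 113.6 kip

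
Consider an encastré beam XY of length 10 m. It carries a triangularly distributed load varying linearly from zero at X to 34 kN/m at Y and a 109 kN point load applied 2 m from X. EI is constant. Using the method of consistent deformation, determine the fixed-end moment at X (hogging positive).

M_X = 252.9 kN·m

Take the two fixed-end moments M_X, M_Y as redundants; the released structure is the simple span XY.
End rotations of the released simple span under the applied load (×1/EI):
  at X: triangular load, peak 34: 7w₀L³/(360EI) = 661.1/EI
  at Y: triangular load, peak 34: w₀L³/(45EI) = 755.6/EI
  at X: point load 109 at a = 2: Pab(L + b)/(6LEI) = 523.2/EI
  at Y: point load 109 at a = 2: Pab(L + a)/(6LEI) = 348.8/EI
  θ_X0 = 1184/EI,  θ_Y0 = 1104/EI
Flexibility coefficients: a unit moment at one end gives L/(3EI) there and L/(6EI) at the far end, so f₁₁ = f₂₂ = 3.333/EI and f₁₂ = f₂₁ = 1.667/EI.
Compatibility — zero rotation at each built-in end:
  3.333 M_X + 1.667 M_Y = 1184
  1.667 M_X + 3.333 M_Y = 1104
Solving the pair gives M_X = 252.9 kN·m and M_Y = 204.9 kN·m (hogging).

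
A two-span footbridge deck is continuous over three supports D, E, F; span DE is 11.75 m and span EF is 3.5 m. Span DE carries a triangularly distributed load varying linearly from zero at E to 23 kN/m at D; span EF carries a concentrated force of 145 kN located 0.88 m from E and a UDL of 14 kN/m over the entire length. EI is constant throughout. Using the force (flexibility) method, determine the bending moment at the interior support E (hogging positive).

M_E = 166.8 kN·m

Take M_E as the redundant. Released structure: two simple spans DE and EF with a hinge at E.
Rotations at E on the released spans (each span's end-slope, ×1/EI):
  span DE: triangular load, peak 23: 7w₀L³/(360EI) = 725.5/EI
  span EF: point load 145 at a = 0.88: Pab(L + b)/(6LEI) = 97.43/EI
  span EF: UDL 14: wL³/(24EI) = 25.01/EI
  relative rotation θ_0 = (725.5 + 122.4)/EI = 847.9/EI
A unit hogging moment at E produces rotation L₁/(3EI) + L₂/(3EI) = 5.083/EI.
Compatibility: M_E·(L₁+L₂)/(3EI) = θ_0, giving M_E = 166.8 kN·m (hogging).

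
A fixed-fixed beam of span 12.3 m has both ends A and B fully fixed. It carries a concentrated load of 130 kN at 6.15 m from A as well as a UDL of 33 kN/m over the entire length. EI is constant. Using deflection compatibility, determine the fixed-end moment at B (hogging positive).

M_B = 615.9 kN·m

Release both end moments; the primary structure is a simply-supported span AB with redundants M_A and M_B.
On the primary (simply-supported) span, the end slopes from the loading are:
  at A: point load 130 at a = 6.15: Pab(L + b)/(6LEI) = 1229/EI
  at B: point load 130 at a = 6.15: Pab(L + a)/(6LEI) = 1229/EI
  at A: UDL 33: wL³/(24EI) = 2559/EI
  at B: UDL 33: wL³/(24EI) = 2559/EI
  θ_A0 = 3788/EI,  θ_B0 = 3788/EI
Flexibility coefficients: a unit moment at one end gives L/(3EI) there and L/(6EI) at the far end, so f₁₁ = f₂₂ = 4.1/EI and f₁₂ = f₂₁ = 2.05/EI.
Compatibility — zero rotation at each built-in end:
  4.1 M_A + 2.05 M_B = 3788
  2.05 M_A + 4.1 M_B = 3788
Solving the pair gives M_A = 615.9 kN·m and M_B = 615.9 kN·m (hogging).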